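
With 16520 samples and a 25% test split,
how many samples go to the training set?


Test set = 16520 * 25% = 4130. Training set = 16520 - 4130 = 12390.

12390


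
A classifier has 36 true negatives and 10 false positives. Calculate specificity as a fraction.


Specificity = TN / (TN + FP) = 36 / 46 = 18/23.

18/23


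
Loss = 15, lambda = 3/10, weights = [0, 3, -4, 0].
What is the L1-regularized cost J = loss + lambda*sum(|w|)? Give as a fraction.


L1 norm = sum(|w|) = 7. J = 15 + 3/10 * 7 = 171/10.

171/10


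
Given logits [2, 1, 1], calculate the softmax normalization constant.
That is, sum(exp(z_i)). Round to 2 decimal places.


Denom = e^2=7.3891 + e^1=2.7183 + e^1=2.7183. Sum = 12.8257, which rounds to 12.83.

12.83


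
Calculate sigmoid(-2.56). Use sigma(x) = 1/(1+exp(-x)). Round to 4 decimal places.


sigma(-2.56) = 1/(1+e^(2.56)) = 1/(1+12.935817) = 1/13.935817 = 0.0718.

0.0718


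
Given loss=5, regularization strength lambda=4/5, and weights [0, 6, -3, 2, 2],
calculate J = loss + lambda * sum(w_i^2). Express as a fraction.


L2 sq norm = sum(w^2) = 53. J = 5 + 4/5 * 53 = 237/5.

237/5


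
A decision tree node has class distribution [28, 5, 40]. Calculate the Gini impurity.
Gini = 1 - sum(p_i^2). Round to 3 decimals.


Total = 73. Proportions: 28/73, 5/73, 40/73. sum(p_i^2) = 0.4521. Gini = 1 - 0.4521 = 0.5479, which rounds to 0.548.

0.548


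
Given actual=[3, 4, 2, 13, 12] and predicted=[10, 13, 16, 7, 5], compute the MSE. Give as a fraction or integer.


MSE = (1/5) * ((3-10)^2=49 + (4-13)^2=81 + (2-16)^2=196 + (13-7)^2=36 + (12-5)^2=49). Sum = 411. MSE = 411/5.

411/5


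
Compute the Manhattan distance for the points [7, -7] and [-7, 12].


d = sum of absolute differences: |7--7|=14 + |-7-12|=19 = 33.

33


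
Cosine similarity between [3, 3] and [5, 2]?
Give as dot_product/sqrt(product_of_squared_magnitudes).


dot = 21. |a|^2 = 18, |b|^2 = 29. cos = 21/sqrt(522).

21/sqrt(522)


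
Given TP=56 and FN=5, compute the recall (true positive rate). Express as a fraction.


Recall = TP / (TP + FN) = 56 / 61 = 56/61.

56/61


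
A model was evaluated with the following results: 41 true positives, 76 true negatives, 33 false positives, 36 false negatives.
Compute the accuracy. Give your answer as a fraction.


Accuracy = (TP + TN) / (TP + TN + FP + FN) = (41 + 76) / 186 = 39/62.

39/62


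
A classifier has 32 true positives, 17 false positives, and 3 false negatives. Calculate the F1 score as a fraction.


Precision = 32/49 = 32/49. Recall = 32/35 = 32/35. F1 = 2*P*R/(P+R) = 16/21.

16/21


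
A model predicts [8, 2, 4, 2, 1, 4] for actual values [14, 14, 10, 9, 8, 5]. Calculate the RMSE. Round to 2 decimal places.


MSE = 52.5000. RMSE = sqrt(52.5000) = 7.25.

7.25


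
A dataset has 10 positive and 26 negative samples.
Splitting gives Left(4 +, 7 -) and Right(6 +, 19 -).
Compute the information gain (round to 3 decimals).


H(parent) = 0.8524. H(left) = 0.9457, H(right) = 0.7950. Weighted = (11/36)*0.9457 + (25/36)*0.7950 = 0.8410. IG = 0.8524 - 0.8410 = 0.0114, which rounds to 0.011.

0.011


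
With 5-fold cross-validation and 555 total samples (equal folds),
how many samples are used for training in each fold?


Each validation fold has 555/5 = 111 samples. Training set = 555 - 111 = 444.

444


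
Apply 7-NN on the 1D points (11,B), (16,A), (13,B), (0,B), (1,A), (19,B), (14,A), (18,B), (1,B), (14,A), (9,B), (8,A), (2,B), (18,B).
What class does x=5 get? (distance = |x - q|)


Distances: |11-5|=6, |16-5|=11, |13-5|=8, |0-5|=5, |1-5|=4, |19-5|=14, |14-5|=9, |18-5|=13, |1-5|=4, |14-5|=9, |9-5|=4, |8-5|=3, |2-5|=3, |18-5|=13. 7 nearest: (8,A), (2,B), (1,A), (1,B), (9,B), (0,B), (11,B). Counts: {'A': 2, 'B': 5}. Majority class: B.

B


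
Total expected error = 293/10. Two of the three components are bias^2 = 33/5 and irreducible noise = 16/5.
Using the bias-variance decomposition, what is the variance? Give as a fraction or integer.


Total error = bias^2 + variance + irreducible noise. So variance = 293/10 - 33/5 - 16/5 = 39/2.

39/2


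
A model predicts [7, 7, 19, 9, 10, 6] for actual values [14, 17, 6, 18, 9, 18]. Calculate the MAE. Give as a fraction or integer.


MAE = (1/6) * (|14-7|=7 + |17-7|=10 + |6-19|=13 + |18-9|=9 + |9-10|=1 + |18-6|=12). Sum = 52. MAE = 26/3.

26/3


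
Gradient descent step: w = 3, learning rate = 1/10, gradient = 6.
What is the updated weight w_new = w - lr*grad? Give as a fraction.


w_new = 3 - 1/10 * 6 = 3 - 3/5 = 12/5.

12/5


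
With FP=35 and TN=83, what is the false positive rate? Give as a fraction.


FPR = FP / (FP + TN) = 35 / 118 = 35/118.

35/118


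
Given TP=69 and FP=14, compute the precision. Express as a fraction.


Precision = TP / (TP + FP) = 69 / 83 = 69/83.

69/83


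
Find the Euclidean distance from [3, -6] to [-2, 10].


d = sqrt(sum of squared differences). (3--2)^2=25, (-6-10)^2=256. Sum = 281.

sqrt(281)


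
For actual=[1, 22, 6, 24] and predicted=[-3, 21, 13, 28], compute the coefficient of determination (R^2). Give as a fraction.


Mean(y) = 53/4. SS_res = 82. SS_tot = 1579/4. R^2 = 1 - 82/(1579/4) = 1251/1579.

1251/1579


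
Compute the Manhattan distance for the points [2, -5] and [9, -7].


d = sum of absolute differences: |2-9|=7 + |-5--7|=2 = 9.

9


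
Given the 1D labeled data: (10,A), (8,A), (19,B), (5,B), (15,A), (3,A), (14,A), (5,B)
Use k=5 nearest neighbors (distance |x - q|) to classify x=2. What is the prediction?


Distances: |10-2|=8, |8-2|=6, |19-2|=17, |5-2|=3, |15-2|=13, |3-2|=1, |14-2|=12, |5-2|=3. 5 nearest: (3,A), (5,B), (5,B), (8,A), (10,A). Counts: {'A': 3, 'B': 2}. Majority class: A.

A


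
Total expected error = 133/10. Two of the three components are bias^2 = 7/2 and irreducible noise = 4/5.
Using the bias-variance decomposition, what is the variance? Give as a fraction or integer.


Total error = bias^2 + variance + irreducible noise. So variance = 133/10 - 7/2 - 4/5 = 9.

9


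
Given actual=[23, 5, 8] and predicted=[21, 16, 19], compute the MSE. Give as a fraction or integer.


MSE = (1/3) * ((23-21)^2=4 + (5-16)^2=121 + (8-19)^2=121). Sum = 246. MSE = 82.

82


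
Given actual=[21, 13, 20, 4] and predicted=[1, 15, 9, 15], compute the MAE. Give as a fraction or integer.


MAE = (1/4) * (|21-1|=20 + |13-15|=2 + |20-9|=11 + |4-15|=11). Sum = 44. MAE = 11.

11


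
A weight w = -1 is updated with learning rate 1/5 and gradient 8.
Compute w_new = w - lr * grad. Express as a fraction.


w_new = -1 - 1/5 * 8 = -1 - 8/5 = -13/5.

-13/5


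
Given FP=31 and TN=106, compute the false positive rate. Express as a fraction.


FPR = FP / (FP + TN) = 31 / 137 = 31/137.

31/137


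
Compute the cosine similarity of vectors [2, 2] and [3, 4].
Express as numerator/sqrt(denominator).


dot = 14. |a|^2 = 8, |b|^2 = 25. cos = 14/sqrt(200).

14/sqrt(200)


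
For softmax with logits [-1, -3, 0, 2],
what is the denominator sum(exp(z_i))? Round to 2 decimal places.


Denom = e^-1=0.3679 + e^-3=0.0498 + e^0=1.0000 + e^2=7.3891. Sum = 8.8068, which rounds to 8.81.

8.81


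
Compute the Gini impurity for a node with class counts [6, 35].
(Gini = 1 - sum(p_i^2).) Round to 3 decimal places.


Total = 41. Proportions: 6/41, 35/41. sum(p_i^2) = 0.7501. Gini = 1 - 0.7501 = 0.2499, which rounds to 0.250.

0.250


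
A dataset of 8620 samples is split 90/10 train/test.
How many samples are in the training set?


Test set = 8620 * 10% = 862. Training set = 8620 - 862 = 7758.

7758


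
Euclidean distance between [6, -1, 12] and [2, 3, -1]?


d = sqrt(sum of squared differences). (6-2)^2=16, (-1-3)^2=16, (12--1)^2=169. Sum = 201.

sqrt(201)


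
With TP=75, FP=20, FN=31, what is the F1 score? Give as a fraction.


Precision = 75/95 = 15/19. Recall = 75/106 = 75/106. F1 = 2*P*R/(P+R) = 50/67.

50/67


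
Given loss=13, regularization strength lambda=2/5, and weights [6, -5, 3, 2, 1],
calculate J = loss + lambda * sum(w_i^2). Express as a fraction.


L2 sq norm = sum(w^2) = 75. J = 13 + 2/5 * 75 = 43.

43


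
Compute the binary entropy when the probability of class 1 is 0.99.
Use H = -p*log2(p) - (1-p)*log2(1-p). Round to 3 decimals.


H = -0.99*log2(0.99) - 0.01*log2(0.01) = 0.081.

0.081


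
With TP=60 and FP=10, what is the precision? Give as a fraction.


Precision = TP / (TP + FP) = 60 / 70 = 6/7.

6/7


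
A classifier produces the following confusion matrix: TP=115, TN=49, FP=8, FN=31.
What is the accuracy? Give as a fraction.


Accuracy = (TP + TN) / (TP + TN + FP + FN) = (115 + 49) / 203 = 164/203.

164/203


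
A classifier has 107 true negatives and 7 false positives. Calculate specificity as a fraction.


Specificity = TN / (TN + FP) = 107 / 114 = 107/114.

107/114


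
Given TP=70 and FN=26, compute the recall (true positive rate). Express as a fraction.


Recall = TP / (TP + FN) = 70 / 96 = 35/48.

35/48


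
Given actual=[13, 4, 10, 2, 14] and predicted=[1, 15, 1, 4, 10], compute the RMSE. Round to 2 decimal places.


MSE = 73.2000. RMSE = sqrt(73.2000) = 8.56.

8.56


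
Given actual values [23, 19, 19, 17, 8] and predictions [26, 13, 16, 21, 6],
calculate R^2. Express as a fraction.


Mean(y) = 86/5. SS_res = 74. SS_tot = 624/5. R^2 = 1 - 74/(624/5) = 127/312.

127/312


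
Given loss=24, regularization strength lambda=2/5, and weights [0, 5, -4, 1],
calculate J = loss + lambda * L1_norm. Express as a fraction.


L1 norm = sum(|w|) = 10. J = 24 + 2/5 * 10 = 28.

28


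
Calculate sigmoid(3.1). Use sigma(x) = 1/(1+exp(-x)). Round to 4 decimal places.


sigma(3.1) = 1/(1+e^(-3.1)) = 1/(1+0.045049) = 1/1.045049 = 0.9569.

0.9569


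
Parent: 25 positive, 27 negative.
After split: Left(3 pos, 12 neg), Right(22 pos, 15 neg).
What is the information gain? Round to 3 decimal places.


H(parent) = 0.9989. H(left) = 0.7219, H(right) = 0.9740. Weighted = (15/52)*0.7219 + (37/52)*0.9740 = 0.9013. IG = 0.9989 - 0.9013 = 0.0976, which rounds to 0.098.

0.098


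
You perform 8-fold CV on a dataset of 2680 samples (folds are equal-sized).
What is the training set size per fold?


Each validation fold has 2680/8 = 335 samples. Training set = 2680 - 335 = 2345.

2345


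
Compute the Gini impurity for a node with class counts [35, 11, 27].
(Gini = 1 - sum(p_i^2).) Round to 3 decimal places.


Total = 73. Proportions: 35/73, 11/73, 27/73. sum(p_i^2) = 0.3894. Gini = 1 - 0.3894 = 0.6106, which rounds to 0.611.

0.611


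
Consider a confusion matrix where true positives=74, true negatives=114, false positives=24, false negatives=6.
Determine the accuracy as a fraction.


Accuracy = (TP + TN) / (TP + TN + FP + FN) = (74 + 114) / 218 = 94/109.

94/109


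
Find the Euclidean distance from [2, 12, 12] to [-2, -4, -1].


d = sqrt(sum of squared differences). (2--2)^2=16, (12--4)^2=256, (12--1)^2=169. Sum = 441.

21


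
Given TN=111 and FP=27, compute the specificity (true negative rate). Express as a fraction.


Specificity = TN / (TN + FP) = 111 / 138 = 37/46.

37/46


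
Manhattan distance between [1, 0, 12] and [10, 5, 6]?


d = sum of absolute differences: |1-10|=9 + |0-5|=5 + |12-6|=6 = 20.

20


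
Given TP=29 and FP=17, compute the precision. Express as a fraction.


Precision = TP / (TP + FP) = 29 / 46 = 29/46.

29/46


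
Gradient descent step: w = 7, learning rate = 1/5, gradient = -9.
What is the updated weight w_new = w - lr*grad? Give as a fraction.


w_new = 7 - 1/5 * -9 = 7 - -9/5 = 44/5.

44/5


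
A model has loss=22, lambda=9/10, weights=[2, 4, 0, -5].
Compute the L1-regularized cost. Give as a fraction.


L1 norm = sum(|w|) = 11. J = 22 + 9/10 * 11 = 319/10.

319/10


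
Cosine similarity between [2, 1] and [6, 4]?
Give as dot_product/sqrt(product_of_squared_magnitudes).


dot = 16. |a|^2 = 5, |b|^2 = 52. cos = 16/sqrt(260).

16/sqrt(260)


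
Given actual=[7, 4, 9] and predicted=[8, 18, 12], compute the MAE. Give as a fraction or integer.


MAE = (1/3) * (|7-8|=1 + |4-18|=14 + |9-12|=3). Sum = 18. MAE = 6.

6


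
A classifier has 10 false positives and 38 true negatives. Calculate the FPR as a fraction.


FPR = FP / (FP + TN) = 10 / 48 = 5/24.

5/24


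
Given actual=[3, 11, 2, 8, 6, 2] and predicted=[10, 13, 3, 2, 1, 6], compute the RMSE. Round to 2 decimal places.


MSE = 21.8333. RMSE = sqrt(21.8333) = 4.67.

4.67


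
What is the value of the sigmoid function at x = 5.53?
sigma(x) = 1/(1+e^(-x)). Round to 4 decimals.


sigma(5.53) = 1/(1+e^(-5.53)) = 1/(1+0.003966) = 1/1.003966 = 0.9960.

0.9960


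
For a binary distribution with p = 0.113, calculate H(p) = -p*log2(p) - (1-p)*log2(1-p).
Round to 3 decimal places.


H = -0.113*log2(0.113) - 0.887*log2(0.887) = 0.509.

0.509


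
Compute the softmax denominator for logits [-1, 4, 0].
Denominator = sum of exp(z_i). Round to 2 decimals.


Denom = e^-1=0.3679 + e^4=54.5982 + e^0=1.0000. Sum = 55.9661, which rounds to 55.97.

55.97


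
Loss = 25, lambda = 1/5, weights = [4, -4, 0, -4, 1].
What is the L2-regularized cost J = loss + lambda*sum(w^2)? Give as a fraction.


L2 sq norm = sum(w^2) = 49. J = 25 + 1/5 * 49 = 174/5.

174/5


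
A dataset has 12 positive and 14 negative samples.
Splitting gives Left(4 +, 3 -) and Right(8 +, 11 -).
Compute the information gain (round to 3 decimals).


H(parent) = 0.9957. H(left) = 0.9852, H(right) = 0.9819. Weighted = (7/26)*0.9852 + (19/26)*0.9819 = 0.9828. IG = 0.9957 - 0.9828 = 0.0129, which rounds to 0.013.

0.013


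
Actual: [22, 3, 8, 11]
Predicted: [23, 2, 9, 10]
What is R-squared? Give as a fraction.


Mean(y) = 11. SS_res = 4. SS_tot = 194. R^2 = 1 - 4/(194) = 95/97.

95/97


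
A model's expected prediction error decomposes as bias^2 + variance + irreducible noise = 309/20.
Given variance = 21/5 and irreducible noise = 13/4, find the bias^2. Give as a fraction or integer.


Total error = bias^2 + variance + irreducible noise. So bias^2 = 309/20 - 21/5 - 13/4 = 8.

8


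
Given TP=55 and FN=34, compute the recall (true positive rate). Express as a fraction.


Recall = TP / (TP + FN) = 55 / 89 = 55/89.

55/89


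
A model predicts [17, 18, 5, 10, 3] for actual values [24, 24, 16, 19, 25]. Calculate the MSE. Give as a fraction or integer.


MSE = (1/5) * ((24-17)^2=49 + (24-18)^2=36 + (16-5)^2=121 + (19-10)^2=81 + (25-3)^2=484). Sum = 771. MSE = 771/5.

771/5


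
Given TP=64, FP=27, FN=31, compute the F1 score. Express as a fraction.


Precision = 64/91 = 64/91. Recall = 64/95 = 64/95. F1 = 2*P*R/(P+R) = 64/93.

64/93


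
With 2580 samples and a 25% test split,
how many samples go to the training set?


Test set = 2580 * 25% = 645. Training set = 2580 - 645 = 1935.

1935


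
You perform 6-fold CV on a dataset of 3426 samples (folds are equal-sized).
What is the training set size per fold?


Each validation fold has 3426/6 = 571 samples. Training set = 3426 - 571 = 2855.

2855


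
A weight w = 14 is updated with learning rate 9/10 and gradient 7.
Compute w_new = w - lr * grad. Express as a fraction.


w_new = 14 - 9/10 * 7 = 14 - 63/10 = 77/10.

77/10


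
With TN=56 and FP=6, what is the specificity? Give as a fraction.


Specificity = TN / (TN + FP) = 56 / 62 = 28/31.

28/31


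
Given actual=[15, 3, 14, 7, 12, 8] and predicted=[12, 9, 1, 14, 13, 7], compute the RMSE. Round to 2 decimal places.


MSE = 44.1667. RMSE = sqrt(44.1667) = 6.65.

6.65


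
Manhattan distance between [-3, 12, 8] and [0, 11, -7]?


d = sum of absolute differences: |-3-0|=3 + |12-11|=1 + |8--7|=15 = 19.

19


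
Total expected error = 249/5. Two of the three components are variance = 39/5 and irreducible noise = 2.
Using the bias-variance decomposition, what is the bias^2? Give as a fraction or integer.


Total error = bias^2 + variance + irreducible noise. So bias^2 = 249/5 - 39/5 - 2 = 40.

40


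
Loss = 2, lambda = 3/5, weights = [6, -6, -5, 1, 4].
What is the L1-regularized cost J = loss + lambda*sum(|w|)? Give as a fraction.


L1 norm = sum(|w|) = 22. J = 2 + 3/5 * 22 = 76/5.

76/5


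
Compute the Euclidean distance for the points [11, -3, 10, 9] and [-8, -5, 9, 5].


d = sqrt(sum of squared differences). (11--8)^2=361, (-3--5)^2=4, (10-9)^2=1, (9-5)^2=16. Sum = 382.

sqrt(382)


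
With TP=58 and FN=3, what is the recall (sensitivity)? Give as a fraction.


Recall = TP / (TP + FN) = 58 / 61 = 58/61.

58/61


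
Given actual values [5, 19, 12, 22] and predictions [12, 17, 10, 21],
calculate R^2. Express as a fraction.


Mean(y) = 29/2. SS_res = 58. SS_tot = 173. R^2 = 1 - 58/(173) = 115/173.

115/173


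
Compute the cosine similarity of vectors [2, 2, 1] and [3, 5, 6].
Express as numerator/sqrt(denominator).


dot = 22. |a|^2 = 9, |b|^2 = 70. cos = 22/sqrt(630).

22/sqrt(630)


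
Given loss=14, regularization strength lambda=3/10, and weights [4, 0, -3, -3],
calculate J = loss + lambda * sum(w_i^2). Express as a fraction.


L2 sq norm = sum(w^2) = 34. J = 14 + 3/10 * 34 = 121/5.

121/5


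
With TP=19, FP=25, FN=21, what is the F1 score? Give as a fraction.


Precision = 19/44 = 19/44. Recall = 19/40 = 19/40. F1 = 2*P*R/(P+R) = 19/42.

19/42


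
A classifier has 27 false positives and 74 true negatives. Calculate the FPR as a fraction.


FPR = FP / (FP + TN) = 27 / 101 = 27/101.

27/101


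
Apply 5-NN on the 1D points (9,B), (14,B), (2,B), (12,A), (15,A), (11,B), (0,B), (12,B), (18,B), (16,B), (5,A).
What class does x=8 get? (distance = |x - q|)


Distances: |9-8|=1, |14-8|=6, |2-8|=6, |12-8|=4, |15-8|=7, |11-8|=3, |0-8|=8, |12-8|=4, |18-8|=10, |16-8|=8, |5-8|=3. 5 nearest: (9,B), (5,A), (11,B), (12,A), (12,B). Counts: {'B': 3, 'A': 2}. Majority class: B.

B


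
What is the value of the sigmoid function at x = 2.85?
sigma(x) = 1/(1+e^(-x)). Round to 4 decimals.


sigma(2.85) = 1/(1+e^(-2.85)) = 1/(1+0.057844) = 1/1.057844 = 0.9453.

0.9453


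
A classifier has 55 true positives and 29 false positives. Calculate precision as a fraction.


Precision = TP / (TP + FP) = 55 / 84 = 55/84.

55/84


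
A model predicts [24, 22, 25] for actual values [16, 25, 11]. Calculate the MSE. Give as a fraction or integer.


MSE = (1/3) * ((16-24)^2=64 + (25-22)^2=9 + (11-25)^2=196). Sum = 269. MSE = 269/3.

269/3


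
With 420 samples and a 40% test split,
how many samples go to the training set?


Test set = 420 * 40% = 168. Training set = 420 - 168 = 252.

252


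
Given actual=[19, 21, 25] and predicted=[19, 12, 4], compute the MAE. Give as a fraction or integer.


MAE = (1/3) * (|19-19|=0 + |21-12|=9 + |25-4|=21). Sum = 30. MAE = 10.

10


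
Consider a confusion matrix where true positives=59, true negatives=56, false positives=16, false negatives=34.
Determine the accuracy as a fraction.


Accuracy = (TP + TN) / (TP + TN + FP + FN) = (59 + 56) / 165 = 23/33.

23/33


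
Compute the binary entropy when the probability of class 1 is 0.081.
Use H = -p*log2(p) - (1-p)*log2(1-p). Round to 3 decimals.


H = -0.081*log2(0.081) - 0.919*log2(0.919) = 0.406.

0.406


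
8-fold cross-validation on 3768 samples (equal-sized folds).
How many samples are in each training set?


Each validation fold has 3768/8 = 471 samples. Training set = 3768 - 471 = 3297.

3297


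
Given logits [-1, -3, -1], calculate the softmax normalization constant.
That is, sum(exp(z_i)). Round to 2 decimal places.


Denom = e^-1=0.3679 + e^-3=0.0498 + e^-1=0.3679. Sum = 0.7856, which rounds to 0.79.

0.79


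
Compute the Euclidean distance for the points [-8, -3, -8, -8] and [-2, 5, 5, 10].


d = sqrt(sum of squared differences). (-8--2)^2=36, (-3-5)^2=64, (-8-5)^2=169, (-8-10)^2=324. Sum = 593.

sqrt(593)


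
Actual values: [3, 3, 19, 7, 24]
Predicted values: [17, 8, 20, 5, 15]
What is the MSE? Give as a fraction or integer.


MSE = (1/5) * ((3-17)^2=196 + (3-8)^2=25 + (19-20)^2=1 + (7-5)^2=4 + (24-15)^2=81). Sum = 307. MSE = 307/5.

307/5


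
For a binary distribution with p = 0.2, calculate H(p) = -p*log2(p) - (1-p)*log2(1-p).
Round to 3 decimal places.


H = -0.2*log2(0.2) - 0.8*log2(0.8) = 0.722.

0.722


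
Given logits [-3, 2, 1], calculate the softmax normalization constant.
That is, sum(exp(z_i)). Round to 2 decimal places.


Denom = e^-3=0.0498 + e^2=7.3891 + e^1=2.7183. Sum = 10.1572, which rounds to 10.16.

10.16


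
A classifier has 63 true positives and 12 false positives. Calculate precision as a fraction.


Precision = TP / (TP + FP) = 63 / 75 = 21/25.

21/25


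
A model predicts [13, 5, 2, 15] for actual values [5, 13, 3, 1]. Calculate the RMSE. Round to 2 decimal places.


MSE = 81.2500. RMSE = sqrt(81.2500) = 9.01.

9.01


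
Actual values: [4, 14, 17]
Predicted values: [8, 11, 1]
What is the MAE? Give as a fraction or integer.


MAE = (1/3) * (|4-8|=4 + |14-11|=3 + |17-1|=16). Sum = 23. MAE = 23/3.

23/3


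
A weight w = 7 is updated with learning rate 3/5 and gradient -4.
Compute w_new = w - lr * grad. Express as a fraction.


w_new = 7 - 3/5 * -4 = 7 - -12/5 = 47/5.

47/5


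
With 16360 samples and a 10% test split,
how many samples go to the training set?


Test set = 16360 * 10% = 1636. Training set = 16360 - 1636 = 14724.

14724


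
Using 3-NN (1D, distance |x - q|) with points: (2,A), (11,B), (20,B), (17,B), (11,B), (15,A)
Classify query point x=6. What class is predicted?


Distances: |2-6|=4, |11-6|=5, |20-6|=14, |17-6|=11, |11-6|=5, |15-6|=9. 3 nearest: (2,A), (11,B), (11,B). Counts: {'A': 1, 'B': 2}. Majority class: B.

B


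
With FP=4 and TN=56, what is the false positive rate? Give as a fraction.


FPR = FP / (FP + TN) = 4 / 60 = 1/15.

1/15


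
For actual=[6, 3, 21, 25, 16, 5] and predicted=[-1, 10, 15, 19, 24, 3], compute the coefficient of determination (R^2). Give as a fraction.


Mean(y) = 38/3. SS_res = 238. SS_tot = 1288/3. R^2 = 1 - 238/(1288/3) = 41/92.

41/92


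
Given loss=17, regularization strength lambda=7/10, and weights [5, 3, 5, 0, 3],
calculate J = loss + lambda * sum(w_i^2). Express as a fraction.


L2 sq norm = sum(w^2) = 68. J = 17 + 7/10 * 68 = 323/5.

323/5


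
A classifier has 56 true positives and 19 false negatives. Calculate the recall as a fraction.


Recall = TP / (TP + FN) = 56 / 75 = 56/75.

56/75


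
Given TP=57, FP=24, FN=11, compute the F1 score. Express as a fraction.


Precision = 57/81 = 19/27. Recall = 57/68 = 57/68. F1 = 2*P*R/(P+R) = 114/149.

114/149


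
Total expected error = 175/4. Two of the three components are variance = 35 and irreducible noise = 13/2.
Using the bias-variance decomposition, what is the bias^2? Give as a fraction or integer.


Total error = bias^2 + variance + irreducible noise. So bias^2 = 175/4 - 35 - 13/2 = 9/4.

9/4


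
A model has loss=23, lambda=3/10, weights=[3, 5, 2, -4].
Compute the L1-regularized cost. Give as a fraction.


L1 norm = sum(|w|) = 14. J = 23 + 3/10 * 14 = 136/5.

136/5


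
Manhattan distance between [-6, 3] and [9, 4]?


d = sum of absolute differences: |-6-9|=15 + |3-4|=1 = 16.

16


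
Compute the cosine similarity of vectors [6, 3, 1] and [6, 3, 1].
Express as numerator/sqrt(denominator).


dot = 46. |a|^2 = 46, |b|^2 = 46. cos = 46/sqrt(2116).

46/sqrt(2116)


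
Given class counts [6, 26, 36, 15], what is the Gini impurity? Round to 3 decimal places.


Total = 83. Proportions: 6/83, 26/83, 36/83, 15/83. sum(p_i^2) = 0.3241. Gini = 1 - 0.3241 = 0.6759, which rounds to 0.676.

0.676


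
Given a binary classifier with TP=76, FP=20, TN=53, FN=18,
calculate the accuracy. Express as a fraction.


Accuracy = (TP + TN) / (TP + TN + FP + FN) = (76 + 53) / 167 = 129/167.

129/167


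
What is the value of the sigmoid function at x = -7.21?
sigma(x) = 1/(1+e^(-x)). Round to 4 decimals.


sigma(-7.21) = 1/(1+e^(7.21)) = 1/(1+1352.892267) = 1/1353.892267 = 0.0007.

0.0007


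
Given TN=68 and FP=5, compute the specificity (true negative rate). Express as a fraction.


Specificity = TN / (TN + FP) = 68 / 73 = 68/73.

68/73


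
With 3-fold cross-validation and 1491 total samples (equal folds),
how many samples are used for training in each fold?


Each validation fold has 1491/3 = 497 samples. Training set = 1491 - 497 = 994.

994


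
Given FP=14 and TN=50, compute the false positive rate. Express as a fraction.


FPR = FP / (FP + TN) = 14 / 64 = 7/32.

7/32


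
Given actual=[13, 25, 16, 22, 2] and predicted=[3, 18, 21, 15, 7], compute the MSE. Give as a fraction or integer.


MSE = (1/5) * ((13-3)^2=100 + (25-18)^2=49 + (16-21)^2=25 + (22-15)^2=49 + (2-7)^2=25). Sum = 248. MSE = 248/5.

248/5


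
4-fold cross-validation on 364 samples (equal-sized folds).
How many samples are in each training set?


Each validation fold has 364/4 = 91 samples. Training set = 364 - 91 = 273.

273


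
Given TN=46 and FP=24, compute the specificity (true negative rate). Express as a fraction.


Specificity = TN / (TN + FP) = 46 / 70 = 23/35.

23/35


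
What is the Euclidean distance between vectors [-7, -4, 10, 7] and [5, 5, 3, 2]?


d = sqrt(sum of squared differences). (-7-5)^2=144, (-4-5)^2=81, (10-3)^2=49, (7-2)^2=25. Sum = 299.

sqrt(299)


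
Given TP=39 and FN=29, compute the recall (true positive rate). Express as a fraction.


Recall = TP / (TP + FN) = 39 / 68 = 39/68.

39/68


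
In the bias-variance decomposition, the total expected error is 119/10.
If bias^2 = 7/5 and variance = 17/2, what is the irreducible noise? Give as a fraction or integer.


Total error = bias^2 + variance + irreducible noise. So irreducible noise = 119/10 - 7/5 - 17/2 = 2.

2


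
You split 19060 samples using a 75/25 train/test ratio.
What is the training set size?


Test set = 19060 * 25% = 4765. Training set = 19060 - 4765 = 14295.

14295


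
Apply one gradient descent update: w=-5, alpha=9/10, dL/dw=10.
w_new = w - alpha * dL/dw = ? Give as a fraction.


w_new = -5 - 9/10 * 10 = -5 - 9 = -14.

-14


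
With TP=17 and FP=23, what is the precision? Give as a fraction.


Precision = TP / (TP + FP) = 17 / 40 = 17/40.

17/40


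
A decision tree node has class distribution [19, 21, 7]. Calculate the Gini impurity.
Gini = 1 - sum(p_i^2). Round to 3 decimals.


Total = 47. Proportions: 19/47, 21/47, 7/47. sum(p_i^2) = 0.3852. Gini = 1 - 0.3852 = 0.6148, which rounds to 0.615.

0.615


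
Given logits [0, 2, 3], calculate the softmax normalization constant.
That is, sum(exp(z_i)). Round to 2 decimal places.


Denom = e^0=1.0000 + e^2=7.3891 + e^3=20.0855. Sum = 28.4746, which rounds to 28.47.

28.47


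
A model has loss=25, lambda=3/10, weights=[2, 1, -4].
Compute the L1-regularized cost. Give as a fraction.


L1 norm = sum(|w|) = 7. J = 25 + 3/10 * 7 = 271/10.

271/10


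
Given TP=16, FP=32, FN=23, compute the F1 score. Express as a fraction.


Precision = 16/48 = 1/3. Recall = 16/39 = 16/39. F1 = 2*P*R/(P+R) = 32/87.

32/87


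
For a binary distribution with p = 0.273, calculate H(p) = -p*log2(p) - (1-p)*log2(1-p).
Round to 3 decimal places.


H = -0.273*log2(0.273) - 0.727*log2(0.727) = 0.846.

0.846


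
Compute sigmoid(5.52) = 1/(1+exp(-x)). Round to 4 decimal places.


sigma(5.52) = 1/(1+e^(-5.52)) = 1/(1+0.004006) = 1/1.004006 = 0.9960.

0.9960


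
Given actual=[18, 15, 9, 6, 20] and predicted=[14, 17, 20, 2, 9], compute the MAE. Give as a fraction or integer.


MAE = (1/5) * (|18-14|=4 + |15-17|=2 + |9-20|=11 + |6-2|=4 + |20-9|=11). Sum = 32. MAE = 32/5.

32/5


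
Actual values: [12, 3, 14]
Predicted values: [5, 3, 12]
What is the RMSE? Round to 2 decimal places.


MSE = 17.6667. RMSE = sqrt(17.6667) = 4.20.

4.20


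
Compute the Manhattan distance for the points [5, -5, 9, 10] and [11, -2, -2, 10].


d = sum of absolute differences: |5-11|=6 + |-5--2|=3 + |9--2|=11 + |10-10|=0 = 20.

20


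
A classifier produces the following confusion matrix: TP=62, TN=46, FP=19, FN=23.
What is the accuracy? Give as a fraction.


Accuracy = (TP + TN) / (TP + TN + FP + FN) = (62 + 46) / 150 = 18/25.

18/25


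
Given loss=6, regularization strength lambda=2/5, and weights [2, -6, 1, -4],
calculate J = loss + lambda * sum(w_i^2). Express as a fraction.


L2 sq norm = sum(w^2) = 57. J = 6 + 2/5 * 57 = 144/5.

144/5


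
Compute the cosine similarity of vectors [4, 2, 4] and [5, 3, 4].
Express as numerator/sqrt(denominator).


dot = 42. |a|^2 = 36, |b|^2 = 50. cos = 42/sqrt(1800).

42/sqrt(1800)


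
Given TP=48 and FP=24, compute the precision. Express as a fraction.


Precision = TP / (TP + FP) = 48 / 72 = 2/3.

2/3


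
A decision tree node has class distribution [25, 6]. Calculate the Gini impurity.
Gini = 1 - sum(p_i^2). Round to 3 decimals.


Total = 31. Proportions: 25/31, 6/31. sum(p_i^2) = 0.6878. Gini = 1 - 0.6878 = 0.3122, which rounds to 0.312.

0.312


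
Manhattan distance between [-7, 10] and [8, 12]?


d = sum of absolute differences: |-7-8|=15 + |10-12|=2 = 17.

17


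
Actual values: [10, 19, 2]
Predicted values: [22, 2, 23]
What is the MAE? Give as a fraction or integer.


MAE = (1/3) * (|10-22|=12 + |19-2|=17 + |2-23|=21). Sum = 50. MAE = 50/3.

50/3


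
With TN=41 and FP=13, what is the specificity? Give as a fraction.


Specificity = TN / (TN + FP) = 41 / 54 = 41/54.

41/54


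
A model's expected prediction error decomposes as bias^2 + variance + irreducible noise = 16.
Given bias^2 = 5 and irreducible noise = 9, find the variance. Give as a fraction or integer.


Total error = bias^2 + variance + irreducible noise. So variance = 16 - 5 - 9 = 2.

2


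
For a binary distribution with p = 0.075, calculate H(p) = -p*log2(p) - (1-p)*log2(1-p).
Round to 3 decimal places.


H = -0.075*log2(0.075) - 0.925*log2(0.925) = 0.384.

0.384


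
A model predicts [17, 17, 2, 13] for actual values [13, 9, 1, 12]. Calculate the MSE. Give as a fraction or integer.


MSE = (1/4) * ((13-17)^2=16 + (9-17)^2=64 + (1-2)^2=1 + (12-13)^2=1). Sum = 82. MSE = 41/2.

41/2


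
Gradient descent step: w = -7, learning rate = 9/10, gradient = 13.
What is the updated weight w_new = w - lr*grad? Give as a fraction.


w_new = -7 - 9/10 * 13 = -7 - 117/10 = -187/10.

-187/10


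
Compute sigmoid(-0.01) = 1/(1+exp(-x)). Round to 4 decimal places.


sigma(-0.01) = 1/(1+e^(0.01)) = 1/(1+1.010050) = 1/2.010050 = 0.4975.

0.4975


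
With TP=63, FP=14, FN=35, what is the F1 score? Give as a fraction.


Precision = 63/77 = 9/11. Recall = 63/98 = 9/14. F1 = 2*P*R/(P+R) = 18/25.

18/25


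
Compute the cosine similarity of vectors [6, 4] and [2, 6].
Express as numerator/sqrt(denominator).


dot = 36. |a|^2 = 52, |b|^2 = 40. cos = 36/sqrt(2080).

36/sqrt(2080)


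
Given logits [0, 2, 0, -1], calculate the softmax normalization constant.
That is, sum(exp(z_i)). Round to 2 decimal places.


Denom = e^0=1.0000 + e^2=7.3891 + e^0=1.0000 + e^-1=0.3679. Sum = 9.7570, which rounds to 9.76.

9.76


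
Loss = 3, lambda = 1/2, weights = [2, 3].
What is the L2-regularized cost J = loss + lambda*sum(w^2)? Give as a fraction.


L2 sq norm = sum(w^2) = 13. J = 3 + 1/2 * 13 = 19/2.

19/2


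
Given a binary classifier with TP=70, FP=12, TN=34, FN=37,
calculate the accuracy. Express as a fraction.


Accuracy = (TP + TN) / (TP + TN + FP + FN) = (70 + 34) / 153 = 104/153.

104/153


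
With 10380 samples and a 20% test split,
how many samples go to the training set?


Test set = 10380 * 20% = 2076. Training set = 10380 - 2076 = 8304.

8304


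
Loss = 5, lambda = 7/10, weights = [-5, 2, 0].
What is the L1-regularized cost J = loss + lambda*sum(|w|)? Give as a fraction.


L1 norm = sum(|w|) = 7. J = 5 + 7/10 * 7 = 99/10.

99/10


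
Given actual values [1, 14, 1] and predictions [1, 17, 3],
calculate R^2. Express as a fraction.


Mean(y) = 16/3. SS_res = 13. SS_tot = 338/3. R^2 = 1 - 13/(338/3) = 23/26.

23/26


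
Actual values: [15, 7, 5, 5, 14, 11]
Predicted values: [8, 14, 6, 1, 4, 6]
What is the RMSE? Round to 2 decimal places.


MSE = 40.0000. RMSE = sqrt(40.0000) = 6.32.

6.32


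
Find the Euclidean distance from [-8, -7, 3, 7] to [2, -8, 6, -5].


d = sqrt(sum of squared differences). (-8-2)^2=100, (-7--8)^2=1, (3-6)^2=9, (7--5)^2=144. Sum = 254.

sqrt(254)


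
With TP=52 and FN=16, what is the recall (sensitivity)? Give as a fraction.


Recall = TP / (TP + FN) = 52 / 68 = 13/17.

13/17


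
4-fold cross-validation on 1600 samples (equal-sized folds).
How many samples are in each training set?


Each validation fold has 1600/4 = 400 samples. Training set = 1600 - 400 = 1200.

1200


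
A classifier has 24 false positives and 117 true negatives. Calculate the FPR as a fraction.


FPR = FP / (FP + TN) = 24 / 141 = 8/47.

8/47


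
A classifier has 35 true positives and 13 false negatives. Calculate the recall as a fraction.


Recall = TP / (TP + FN) = 35 / 48 = 35/48.

35/48


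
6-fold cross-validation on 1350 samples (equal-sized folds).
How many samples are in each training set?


Each validation fold has 1350/6 = 225 samples. Training set = 1350 - 225 = 1125.

1125


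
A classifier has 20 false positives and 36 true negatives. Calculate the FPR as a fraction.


FPR = FP / (FP + TN) = 20 / 56 = 5/14.

5/14


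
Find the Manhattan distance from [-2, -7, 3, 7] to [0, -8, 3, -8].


d = sum of absolute differences: |-2-0|=2 + |-7--8|=1 + |3-3|=0 + |7--8|=15 = 18.

18


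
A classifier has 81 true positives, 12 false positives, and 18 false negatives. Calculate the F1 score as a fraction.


Precision = 81/93 = 27/31. Recall = 81/99 = 9/11. F1 = 2*P*R/(P+R) = 27/32.

27/32


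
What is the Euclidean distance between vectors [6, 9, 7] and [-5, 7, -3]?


d = sqrt(sum of squared differences). (6--5)^2=121, (9-7)^2=4, (7--3)^2=100. Sum = 225.

15


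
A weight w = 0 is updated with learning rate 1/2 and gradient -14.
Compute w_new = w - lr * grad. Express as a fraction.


w_new = 0 - 1/2 * -14 = 0 - -7 = 7.

7


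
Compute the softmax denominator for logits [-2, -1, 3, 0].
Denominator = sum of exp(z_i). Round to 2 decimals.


Denom = e^-2=0.1353 + e^-1=0.3679 + e^3=20.0855 + e^0=1.0000. Sum = 21.5887, which rounds to 21.59.

21.59


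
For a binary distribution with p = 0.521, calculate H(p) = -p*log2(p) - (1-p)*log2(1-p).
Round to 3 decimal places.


H = -0.521*log2(0.521) - 0.479*log2(0.479) = 0.999.

0.999


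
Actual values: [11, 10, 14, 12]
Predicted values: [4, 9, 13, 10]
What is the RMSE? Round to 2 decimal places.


MSE = 13.7500. RMSE = sqrt(13.7500) = 3.71.

3.71


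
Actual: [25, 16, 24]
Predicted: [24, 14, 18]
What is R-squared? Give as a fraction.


Mean(y) = 65/3. SS_res = 41. SS_tot = 146/3. R^2 = 1 - 41/(146/3) = 23/146.

23/146


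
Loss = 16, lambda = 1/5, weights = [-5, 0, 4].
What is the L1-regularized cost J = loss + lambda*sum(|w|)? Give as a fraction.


L1 norm = sum(|w|) = 9. J = 16 + 1/5 * 9 = 89/5.

89/5


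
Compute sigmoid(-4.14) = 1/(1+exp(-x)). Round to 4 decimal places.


sigma(-4.14) = 1/(1+e^(4.14)) = 1/(1+62.802821) = 1/63.802821 = 0.0157.

0.0157


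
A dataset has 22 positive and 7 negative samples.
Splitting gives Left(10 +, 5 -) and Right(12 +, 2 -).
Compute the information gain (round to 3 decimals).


H(parent) = 0.7973. H(left) = 0.9183, H(right) = 0.5917. Weighted = (15/29)*0.9183 + (14/29)*0.5917 = 0.7606. IG = 0.7973 - 0.7606 = 0.0367, which rounds to 0.037.

0.037


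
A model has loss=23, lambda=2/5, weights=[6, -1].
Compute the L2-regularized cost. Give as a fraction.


L2 sq norm = sum(w^2) = 37. J = 23 + 2/5 * 37 = 189/5.

189/5


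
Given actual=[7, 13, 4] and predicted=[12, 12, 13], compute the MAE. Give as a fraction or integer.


MAE = (1/3) * (|7-12|=5 + |13-12|=1 + |4-13|=9). Sum = 15. MAE = 5.

5


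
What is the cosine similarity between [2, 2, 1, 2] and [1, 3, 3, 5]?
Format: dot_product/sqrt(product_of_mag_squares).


dot = 21. |a|^2 = 13, |b|^2 = 44. cos = 21/sqrt(572).

21/sqrt(572)


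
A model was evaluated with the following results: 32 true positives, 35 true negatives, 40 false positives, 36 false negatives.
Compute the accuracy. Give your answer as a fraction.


Accuracy = (TP + TN) / (TP + TN + FP + FN) = (32 + 35) / 143 = 67/143.

67/143


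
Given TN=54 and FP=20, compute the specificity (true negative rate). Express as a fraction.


Specificity = TN / (TN + FP) = 54 / 74 = 27/37.

27/37


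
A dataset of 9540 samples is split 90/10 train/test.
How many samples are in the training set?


Test set = 9540 * 10% = 954. Training set = 9540 - 954 = 8586.

8586


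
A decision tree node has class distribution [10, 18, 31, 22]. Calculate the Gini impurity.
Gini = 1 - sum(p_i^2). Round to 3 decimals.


Total = 81. Proportions: 10/81, 18/81, 31/81, 22/81. sum(p_i^2) = 0.2849. Gini = 1 - 0.2849 = 0.7151, which rounds to 0.715.

0.715


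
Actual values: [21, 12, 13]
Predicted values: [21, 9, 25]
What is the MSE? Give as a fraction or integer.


MSE = (1/3) * ((21-21)^2=0 + (12-9)^2=9 + (13-25)^2=144). Sum = 153. MSE = 51.

51


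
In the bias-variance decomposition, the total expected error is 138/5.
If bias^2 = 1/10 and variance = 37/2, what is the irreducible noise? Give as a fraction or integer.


Total error = bias^2 + variance + irreducible noise. So irreducible noise = 138/5 - 1/10 - 37/2 = 9.

9


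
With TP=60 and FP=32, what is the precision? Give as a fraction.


Precision = TP / (TP + FP) = 60 / 92 = 15/23.

15/23


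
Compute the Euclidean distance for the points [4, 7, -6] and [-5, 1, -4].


d = sqrt(sum of squared differences). (4--5)^2=81, (7-1)^2=36, (-6--4)^2=4. Sum = 121.

11


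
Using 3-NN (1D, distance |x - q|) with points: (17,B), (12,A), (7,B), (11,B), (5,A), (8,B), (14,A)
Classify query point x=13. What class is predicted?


Distances: |17-13|=4, |12-13|=1, |7-13|=6, |11-13|=2, |5-13|=8, |8-13|=5, |14-13|=1. 3 nearest: (12,A), (14,A), (11,B). Counts: {'A': 2, 'B': 1}. Majority class: A.

A


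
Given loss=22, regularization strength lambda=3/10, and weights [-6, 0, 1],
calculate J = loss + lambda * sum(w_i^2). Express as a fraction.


L2 sq norm = sum(w^2) = 37. J = 22 + 3/10 * 37 = 331/10.

331/10


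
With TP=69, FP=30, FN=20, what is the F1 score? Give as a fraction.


Precision = 69/99 = 23/33. Recall = 69/89 = 69/89. F1 = 2*P*R/(P+R) = 69/94.

69/94


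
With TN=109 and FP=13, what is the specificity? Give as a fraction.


Specificity = TN / (TN + FP) = 109 / 122 = 109/122.

109/122


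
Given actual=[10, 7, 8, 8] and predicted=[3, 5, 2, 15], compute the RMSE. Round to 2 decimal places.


MSE = 34.5000. RMSE = sqrt(34.5000) = 5.87.

5.87


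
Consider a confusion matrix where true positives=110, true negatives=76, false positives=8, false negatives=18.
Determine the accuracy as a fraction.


Accuracy = (TP + TN) / (TP + TN + FP + FN) = (110 + 76) / 212 = 93/106.

93/106


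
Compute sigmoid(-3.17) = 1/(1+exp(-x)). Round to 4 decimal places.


sigma(-3.17) = 1/(1+e^(3.17)) = 1/(1+23.807484) = 1/24.807484 = 0.0403.

0.0403


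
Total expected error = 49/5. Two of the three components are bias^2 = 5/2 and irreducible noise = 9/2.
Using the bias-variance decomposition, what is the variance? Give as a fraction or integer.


Total error = bias^2 + variance + irreducible noise. So variance = 49/5 - 5/2 - 9/2 = 14/5.

14/5
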